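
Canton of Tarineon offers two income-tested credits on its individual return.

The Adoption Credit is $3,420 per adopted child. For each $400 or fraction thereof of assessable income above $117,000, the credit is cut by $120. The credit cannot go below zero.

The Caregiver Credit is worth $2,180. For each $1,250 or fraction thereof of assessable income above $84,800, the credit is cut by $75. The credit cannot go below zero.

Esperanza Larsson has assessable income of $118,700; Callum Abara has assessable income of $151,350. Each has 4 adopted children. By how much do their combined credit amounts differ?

Esperanza ($118,700): Adoption Credit: base = 4 × $3,420 = $13,680. income exceeds $117,000 by $1,700, which is 5 full-or-partial $400 increments; reduction = 5 × $120 = $600, leaving $13,080. Caregiver Credit: income exceeds $84,800 by $33,900, which is 28 full-or-partial $1,250 increments; reduction = 28 × $75 = $2,100, leaving $80. total $13,080 + $80 = $13,160
Callum ($151,350): Adoption Credit: base = 4 × $3,420 = $13,680. income exceeds $117,000 by $34,350, which is 86 full-or-partial $400 increments; reduction = 86 × $120 = $10,320, leaving $3,360. Caregiver Credit: income exceeds $84,800 by $66,550 → 54 increments × $75 = $4,050 ≥ base, so the credit is $0. total $3,360 + $0 = $3,360
Difference: |$13,160 − $3,360| = $9,800.

$9,800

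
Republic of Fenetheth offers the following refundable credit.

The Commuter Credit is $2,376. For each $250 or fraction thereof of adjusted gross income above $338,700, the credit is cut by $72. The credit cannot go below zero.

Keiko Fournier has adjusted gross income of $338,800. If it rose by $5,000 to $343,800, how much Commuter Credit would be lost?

$1,440

At $338,800 — income exceeds $338,700 by $100, which is 1 full-or-partial $250 increment; reduction = 1 × $72 = $72, leaving $2,304.
At $343,800 — income exceeds $338,700 by $5,100, which is 21 full-or-partial $250 increments; reduction = 21 × $72 = $1,512, leaving $864.
Lost: $2,304 − $864 = $1,440.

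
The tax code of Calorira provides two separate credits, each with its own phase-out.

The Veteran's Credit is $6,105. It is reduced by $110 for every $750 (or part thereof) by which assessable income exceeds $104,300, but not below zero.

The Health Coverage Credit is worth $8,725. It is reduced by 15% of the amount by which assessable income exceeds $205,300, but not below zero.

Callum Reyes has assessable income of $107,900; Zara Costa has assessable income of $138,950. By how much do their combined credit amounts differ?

$4,620

Callum ($107,900): Veteran's Credit: income exceeds $104,300 by $3,600, which is 5 full-or-partial $750 increments; reduction = 5 × $110 = $550, leaving $5,555. Health Coverage Credit: $107,900 is at or below the $205,300 threshold, so the full $8,725 applies. total $5,555 + $8,725 = $14,280
Zara ($138,950): Veteran's Credit: income exceeds $104,300 by $34,650, which is 47 full-or-partial $750 increments; reduction = 47 × $110 = $5,170, leaving $935. Health Coverage Credit: $138,950 is at or below the $205,300 threshold, so the full $8,725 applies. total $935 + $8,725 = $9,660
Difference: |$14,280 − $9,660| = $4,620.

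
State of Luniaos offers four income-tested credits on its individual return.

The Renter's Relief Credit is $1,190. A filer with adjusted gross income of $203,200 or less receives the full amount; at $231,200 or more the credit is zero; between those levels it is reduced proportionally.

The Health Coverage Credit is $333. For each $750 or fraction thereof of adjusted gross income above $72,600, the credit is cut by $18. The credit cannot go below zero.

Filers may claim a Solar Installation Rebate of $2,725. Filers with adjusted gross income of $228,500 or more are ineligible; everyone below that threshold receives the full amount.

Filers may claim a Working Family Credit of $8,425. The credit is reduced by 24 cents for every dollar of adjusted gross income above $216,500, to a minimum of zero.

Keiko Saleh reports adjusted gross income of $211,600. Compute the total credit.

Renter's Relief Credit: $211,600 is $8,400 into a $28,000 phase-out range, leaving 19,600/28,000 of the credit: $1,190 × 19,600/28,000 = $833.
Health Coverage Credit: income exceeds $72,600 by $139,000 → 186 increments × $18 = $3,348 ≥ base, so the credit is $0.
Solar Installation Rebate: $211,600 is below the $228,500 cutoff, so the full $2,725 applies.
Working Family Credit: $211,600 is at or below the $216,500 threshold, so the full $8,425 applies.
Total: $833 + $0 + $2,725 + $8,425 = $11,983.

$11,983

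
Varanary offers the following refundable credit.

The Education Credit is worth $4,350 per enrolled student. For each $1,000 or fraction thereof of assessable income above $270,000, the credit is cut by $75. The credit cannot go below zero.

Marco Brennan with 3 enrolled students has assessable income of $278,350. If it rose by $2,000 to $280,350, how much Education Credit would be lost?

At $278,350 — base = 3 × $4,350 = $13,050. income exceeds $270,000 by $8,350, which is 9 full-or-partial $1,000 increments; reduction = 9 × $75 = $675, leaving $12,375.
At $280,350 — base = 3 × $4,350 = $13,050. income exceeds $270,000 by $10,350, which is 11 full-or-partial $1,000 increments; reduction = 11 × $75 = $825, leaving $12,225.
Lost: $12,375 − $12,225 = $150.

$150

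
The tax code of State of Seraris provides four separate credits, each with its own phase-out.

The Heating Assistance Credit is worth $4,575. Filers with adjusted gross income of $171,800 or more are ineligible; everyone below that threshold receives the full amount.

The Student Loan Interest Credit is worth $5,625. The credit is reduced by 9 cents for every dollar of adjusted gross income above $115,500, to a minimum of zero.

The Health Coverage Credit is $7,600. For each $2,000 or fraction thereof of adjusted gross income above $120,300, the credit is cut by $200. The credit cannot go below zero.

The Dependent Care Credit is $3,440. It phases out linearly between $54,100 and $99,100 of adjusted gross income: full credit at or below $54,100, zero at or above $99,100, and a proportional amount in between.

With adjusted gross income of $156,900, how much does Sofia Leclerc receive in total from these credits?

$10,274

Heating Assistance Credit: $156,900 is below the $171,800 cutoff, so the full $4,575 applies.
Student Loan Interest Credit: 9% of the $41,400 excess over $115,500 is $3,726; credit = $5,625 − $3,726 = $1,899.
Health Coverage Credit: income exceeds $120,300 by $36,600, which is 19 full-or-partial $2,000 increments; reduction = 19 × $200 = $3,800, leaving $3,800.
Dependent Care Credit: $156,900 is at or above $99,100, so the credit is $0.
Total: $4,575 + $1,899 + $3,800 + $0 = $10,274.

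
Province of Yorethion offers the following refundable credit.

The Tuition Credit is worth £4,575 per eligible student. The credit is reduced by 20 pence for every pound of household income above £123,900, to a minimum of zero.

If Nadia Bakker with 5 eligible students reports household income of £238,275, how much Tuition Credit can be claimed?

Tuition Credit: base = 5 × £4,575 = £22,875. 20% of the £114,375 excess over £123,900 is £22,875 ≥ base, so the credit is £0.

£0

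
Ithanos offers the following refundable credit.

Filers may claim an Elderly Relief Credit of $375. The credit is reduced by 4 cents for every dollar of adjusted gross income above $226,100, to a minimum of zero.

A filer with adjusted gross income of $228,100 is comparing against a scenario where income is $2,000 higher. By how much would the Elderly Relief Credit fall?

At $228,100 — 4% of the $2,000 excess over $226,100 is $80; credit = $375 − $80 = $295.
At $230,100 — 4% of the $4,000 excess over $226,100 is $160; credit = $375 − $160 = $215.
Lost: $295 − $215 = $80.

$80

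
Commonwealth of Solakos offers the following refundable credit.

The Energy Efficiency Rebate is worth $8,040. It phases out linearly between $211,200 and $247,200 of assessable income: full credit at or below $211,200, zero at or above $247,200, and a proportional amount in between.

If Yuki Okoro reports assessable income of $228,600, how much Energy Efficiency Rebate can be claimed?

$4,154

Energy Efficiency Rebate: $228,600 is $17,400 into a $36,000 phase-out range, leaving 18,600/36,000 of the credit: $8,040 × 18,600/36,000 = $4,154.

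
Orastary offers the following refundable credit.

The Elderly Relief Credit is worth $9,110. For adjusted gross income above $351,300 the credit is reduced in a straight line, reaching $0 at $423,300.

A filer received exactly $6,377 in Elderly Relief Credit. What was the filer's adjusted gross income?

$6,377 is 6,377/9,110 of the full $9,110, so 2,733/9,110 of the $72,000 range has been used: income = $351,300 + $72,000 × 2,733/9,110 = $372,900.

$372,900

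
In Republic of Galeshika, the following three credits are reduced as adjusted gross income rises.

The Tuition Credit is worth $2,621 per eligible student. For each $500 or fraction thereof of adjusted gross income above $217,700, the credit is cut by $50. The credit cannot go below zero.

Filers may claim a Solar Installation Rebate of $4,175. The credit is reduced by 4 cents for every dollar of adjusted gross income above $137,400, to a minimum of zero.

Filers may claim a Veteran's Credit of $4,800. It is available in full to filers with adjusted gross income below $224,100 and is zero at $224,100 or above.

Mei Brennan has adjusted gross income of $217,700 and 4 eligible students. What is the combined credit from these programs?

$16,247

Tuition Credit: base = 4 × $2,621 = $10,484. $217,700 is at or below the $217,700 threshold, so the full $10,484 applies.
Solar Installation Rebate: 4% of the $80,300 excess over $137,400 is $3,212; credit = $4,175 − $3,212 = $963.
Veteran's Credit: $217,700 is below the $224,100 cutoff, so the full $4,800 applies.
Total: $10,484 + $963 + $4,800 = $16,247.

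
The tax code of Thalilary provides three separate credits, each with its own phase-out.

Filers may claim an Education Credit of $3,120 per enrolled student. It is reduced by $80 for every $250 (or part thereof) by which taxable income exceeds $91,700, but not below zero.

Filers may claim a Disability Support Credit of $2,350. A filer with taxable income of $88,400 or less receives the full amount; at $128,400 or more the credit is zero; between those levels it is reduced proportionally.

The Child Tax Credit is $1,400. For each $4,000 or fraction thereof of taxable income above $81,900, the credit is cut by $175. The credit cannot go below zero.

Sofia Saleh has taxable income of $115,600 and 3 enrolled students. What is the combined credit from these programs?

Education Credit: base = 3 × $3,120 = $9,360. income exceeds $91,700 by $23,900, which is 96 full-or-partial $250 increments; reduction = 96 × $80 = $7,680, leaving $1,680.
Disability Support Credit: $115,600 is $27,200 into a $40,000 phase-out range, leaving 12,800/40,000 of the credit: $2,350 × 12,800/40,000 = $752.
Child Tax Credit: income exceeds $81,900 by $33,700 → 9 increments × $175 = $1,575 ≥ base, so the credit is $0.
Total: $1,680 + $752 + $0 = $2,432.

$2,432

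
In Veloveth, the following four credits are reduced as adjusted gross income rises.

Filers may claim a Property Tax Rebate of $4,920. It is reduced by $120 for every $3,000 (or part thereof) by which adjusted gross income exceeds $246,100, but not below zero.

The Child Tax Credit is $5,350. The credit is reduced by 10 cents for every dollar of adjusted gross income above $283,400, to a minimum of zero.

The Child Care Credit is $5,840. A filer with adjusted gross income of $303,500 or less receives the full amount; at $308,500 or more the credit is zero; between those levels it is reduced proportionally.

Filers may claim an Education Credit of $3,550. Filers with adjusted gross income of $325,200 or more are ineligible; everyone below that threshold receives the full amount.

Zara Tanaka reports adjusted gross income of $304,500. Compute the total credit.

$13,982

Property Tax Rebate: income exceeds $246,100 by $58,400, which is 20 full-or-partial $3,000 increments; reduction = 20 × $120 = $2,400, leaving $2,520.
Child Tax Credit: 10% of the $21,100 excess over $283,400 is $2,110; credit = $5,350 − $2,110 = $3,240.
Child Care Credit: $304,500 is $1,000 into a $5,000 phase-out range, leaving 4,000/5,000 of the credit: $5,840 × 4,000/5,000 = $4,672.
Education Credit: $304,500 is below the $325,200 cutoff, so the full $3,550 applies.
Total: $2,520 + $3,240 + $4,672 + $3,550 = $13,982.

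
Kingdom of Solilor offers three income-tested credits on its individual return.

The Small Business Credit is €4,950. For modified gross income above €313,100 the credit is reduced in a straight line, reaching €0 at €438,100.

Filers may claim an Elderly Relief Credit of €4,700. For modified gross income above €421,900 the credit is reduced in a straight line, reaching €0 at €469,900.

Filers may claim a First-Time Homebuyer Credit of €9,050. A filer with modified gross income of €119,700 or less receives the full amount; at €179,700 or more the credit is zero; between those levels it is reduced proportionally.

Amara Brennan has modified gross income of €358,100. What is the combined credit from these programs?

Small Business Credit: €358,100 is €45,000 into a €125,000 phase-out range, leaving 80,000/125,000 of the credit: €4,950 × 80,000/125,000 = €3,168.
Elderly Relief Credit: €358,100 is at or below the €421,900 threshold, so the full €4,700 applies.
First-Time Homebuyer Credit: €358,100 is at or above €179,700, so the credit is €0.
Total: €3,168 + €4,700 + €0 = €7,868.

€7,868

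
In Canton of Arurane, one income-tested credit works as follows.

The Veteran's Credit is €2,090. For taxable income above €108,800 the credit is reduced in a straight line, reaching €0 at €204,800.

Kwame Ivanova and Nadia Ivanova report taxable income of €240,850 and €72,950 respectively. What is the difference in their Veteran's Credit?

Kwame (€240,850): Veteran's Credit: €240,850 is at or above €204,800, so the credit is €0.
Nadia (€72,950): Veteran's Credit: €72,950 is at or below the €108,800 threshold, so the full €2,090 applies.
Difference: |€0 − €2,090| = €2,090.

€2,090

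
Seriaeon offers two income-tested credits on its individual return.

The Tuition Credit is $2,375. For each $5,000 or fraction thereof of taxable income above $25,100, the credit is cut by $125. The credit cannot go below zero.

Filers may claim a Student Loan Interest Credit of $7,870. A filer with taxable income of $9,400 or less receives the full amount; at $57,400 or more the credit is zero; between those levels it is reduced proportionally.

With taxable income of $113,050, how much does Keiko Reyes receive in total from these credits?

$125

Tuition Credit: income exceeds $25,100 by $87,950, which is 18 full-or-partial $5,000 increments; reduction = 18 × $125 = $2,250, leaving $125.
Student Loan Interest Credit: $113,050 is at or above $57,400, so the credit is $0.
Total: $125 + $0 = $125.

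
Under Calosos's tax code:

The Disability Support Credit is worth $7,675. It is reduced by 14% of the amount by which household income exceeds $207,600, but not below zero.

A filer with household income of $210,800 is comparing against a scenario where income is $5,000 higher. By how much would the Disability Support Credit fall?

At $210,800 — 14% of the $3,200 excess over $207,600 is $448; credit = $7,675 − $448 = $7,227.
At $215,800 — 14% of the $8,200 excess over $207,600 is $1,148; credit = $7,675 − $1,148 = $6,527.
Lost: $7,227 − $6,527 = $700.

$700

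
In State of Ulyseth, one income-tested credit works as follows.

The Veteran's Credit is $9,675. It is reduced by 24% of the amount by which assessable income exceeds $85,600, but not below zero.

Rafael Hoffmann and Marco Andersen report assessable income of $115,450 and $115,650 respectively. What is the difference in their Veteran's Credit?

Rafael ($115,450): Veteran's Credit: 24% of the $29,850 excess over $85,600 is $7,164; credit = $9,675 − $7,164 = $2,511.
Marco ($115,650): Veteran's Credit: 24% of the $30,050 excess over $85,600 is $7,212; credit = $9,675 − $7,212 = $2,463.
Difference: |$2,511 − $2,463| = $48.

$48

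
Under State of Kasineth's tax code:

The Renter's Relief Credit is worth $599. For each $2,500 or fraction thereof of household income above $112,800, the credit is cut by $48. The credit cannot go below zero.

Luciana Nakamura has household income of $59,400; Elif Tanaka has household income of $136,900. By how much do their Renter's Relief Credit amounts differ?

Luciana ($59,400): Renter's Relief Credit: $59,400 is at or below the $112,800 threshold, so the full $599 applies.
Elif ($136,900): Renter's Relief Credit: income exceeds $112,800 by $24,100, which is 10 full-or-partial $2,500 increments; reduction = 10 × $48 = $480, leaving $119.
Difference: |$599 − $119| = $480.

$480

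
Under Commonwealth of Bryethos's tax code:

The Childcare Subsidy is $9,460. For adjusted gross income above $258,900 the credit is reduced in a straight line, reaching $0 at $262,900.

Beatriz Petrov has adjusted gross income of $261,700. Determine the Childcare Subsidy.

$2,838

Childcare Subsidy: $261,700 is $2,800 into a $4,000 phase-out range, leaving 1,200/4,000 of the credit: $9,460 × 1,200/4,000 = $2,838.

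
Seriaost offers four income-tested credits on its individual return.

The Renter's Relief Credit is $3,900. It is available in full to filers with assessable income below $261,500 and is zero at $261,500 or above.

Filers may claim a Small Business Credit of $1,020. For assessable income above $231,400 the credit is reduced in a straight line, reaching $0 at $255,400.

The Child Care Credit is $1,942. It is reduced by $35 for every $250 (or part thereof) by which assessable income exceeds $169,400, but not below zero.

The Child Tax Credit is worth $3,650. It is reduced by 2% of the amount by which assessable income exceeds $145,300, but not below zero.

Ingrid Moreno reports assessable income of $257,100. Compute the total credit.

$5,314

Renter's Relief Credit: $257,100 is below the $261,500 cutoff, so the full $3,900 applies.
Small Business Credit: $257,100 is at or above $255,400, so the credit is $0.
Child Care Credit: income exceeds $169,400 by $87,700 → 351 increments × $35 = $12,285 ≥ base, so the credit is $0.
Child Tax Credit: 2% of the $111,800 excess over $145,300 is $2,236; credit = $3,650 − $2,236 = $1,414.
Total: $3,900 + $0 + $0 + $1,414 = $5,314.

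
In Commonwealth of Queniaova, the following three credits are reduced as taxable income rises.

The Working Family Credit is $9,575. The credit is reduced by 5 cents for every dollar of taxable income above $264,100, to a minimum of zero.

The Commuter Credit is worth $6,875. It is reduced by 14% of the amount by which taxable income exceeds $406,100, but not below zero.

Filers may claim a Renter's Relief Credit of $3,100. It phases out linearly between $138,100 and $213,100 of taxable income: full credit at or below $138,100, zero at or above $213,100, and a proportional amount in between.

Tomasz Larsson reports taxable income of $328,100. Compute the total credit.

Working Family Credit: 5% of the $64,000 excess over $264,100 is $3,200; credit = $9,575 − $3,200 = $6,375.
Commuter Credit: $328,100 is at or below the $406,100 threshold, so the full $6,875 applies.
Renter's Relief Credit: $328,100 is at or above $213,100, so the credit is $0.
Total: $6,375 + $6,875 + $0 = $13,250.

$13,250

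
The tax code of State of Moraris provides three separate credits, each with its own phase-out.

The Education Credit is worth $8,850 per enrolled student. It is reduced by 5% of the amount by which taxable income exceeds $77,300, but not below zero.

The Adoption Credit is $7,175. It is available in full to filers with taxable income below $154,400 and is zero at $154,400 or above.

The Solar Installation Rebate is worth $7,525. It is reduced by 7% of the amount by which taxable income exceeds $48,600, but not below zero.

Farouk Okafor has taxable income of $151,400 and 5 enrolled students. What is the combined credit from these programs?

Education Credit: base = 5 × $8,850 = $44,250. 5% of the $74,100 excess over $77,300 is $3,705; credit = $44,250 − $3,705 = $40,545.
Adoption Credit: $151,400 is below the $154,400 cutoff, so the full $7,175 applies.
Solar Installation Rebate: 7% of the $102,800 excess over $48,600 is $7,196; credit = $7,525 − $7,196 = $329.
Total: $40,545 + $7,175 + $329 = $48,049.

$48,049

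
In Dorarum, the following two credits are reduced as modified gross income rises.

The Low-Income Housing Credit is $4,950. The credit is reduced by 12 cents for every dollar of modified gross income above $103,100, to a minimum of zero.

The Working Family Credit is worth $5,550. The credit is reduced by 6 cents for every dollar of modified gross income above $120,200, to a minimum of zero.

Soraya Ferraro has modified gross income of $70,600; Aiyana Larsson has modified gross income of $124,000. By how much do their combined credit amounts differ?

$2,736

Soraya ($70,600): Low-Income Housing Credit: $70,600 is at or below the $103,100 threshold, so the full $4,950 applies. Working Family Credit: $70,600 is at or below the $120,200 threshold, so the full $5,550 applies. total $4,950 + $5,550 = $10,500
Aiyana ($124,000): Low-Income Housing Credit: 12% of the $20,900 excess over $103,100 is $2,508; credit = $4,950 − $2,508 = $2,442. Working Family Credit: 6% of the $3,800 excess over $120,200 is $228; credit = $5,550 − $228 = $5,322. total $2,442 + $5,322 = $7,764
Difference: |$10,500 − $7,764| = $2,736.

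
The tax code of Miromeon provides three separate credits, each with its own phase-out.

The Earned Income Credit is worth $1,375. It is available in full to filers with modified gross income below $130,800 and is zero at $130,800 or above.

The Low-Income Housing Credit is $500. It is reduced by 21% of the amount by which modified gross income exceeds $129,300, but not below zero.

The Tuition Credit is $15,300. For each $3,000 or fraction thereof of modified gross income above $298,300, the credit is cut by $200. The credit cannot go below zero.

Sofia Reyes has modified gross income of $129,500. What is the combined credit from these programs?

Earned Income Credit: $129,500 is below the $130,800 cutoff, so the full $1,375 applies.
Low-Income Housing Credit: 21% of the $200 excess over $129,300 is $42; credit = $500 − $42 = $458.
Tuition Credit: $129,500 is at or below the $298,300 threshold, so the full $15,300 applies.
Total: $1,375 + $458 + $15,300 = $17,133.

$17,133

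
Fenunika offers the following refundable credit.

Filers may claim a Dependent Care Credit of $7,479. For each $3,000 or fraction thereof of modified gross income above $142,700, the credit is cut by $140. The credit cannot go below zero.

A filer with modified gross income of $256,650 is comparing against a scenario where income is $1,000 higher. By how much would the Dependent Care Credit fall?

At $256,650 — income exceeds $142,700 by $113,950, which is 38 full-or-partial $3,000 increments; reduction = 38 × $140 = $5,320, leaving $2,159.
At $257,650 — income exceeds $142,700 by $114,950, which is 39 full-or-partial $3,000 increments; reduction = 39 × $140 = $5,460, leaving $2,019.
Lost: $2,159 − $2,019 = $140.

$140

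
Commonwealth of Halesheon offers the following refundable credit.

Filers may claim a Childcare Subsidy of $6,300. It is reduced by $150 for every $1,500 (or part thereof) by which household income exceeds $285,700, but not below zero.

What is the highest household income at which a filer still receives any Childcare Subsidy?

$347,200

After 41 increments the reduction is 41 × $150 = $6,150, leaving $150; one more increment wipes it out. Increment 41 ends at excess 41 × $1,500 = $61,500, so the highest qualifying income is $285,700 + $61,500 = $347,200.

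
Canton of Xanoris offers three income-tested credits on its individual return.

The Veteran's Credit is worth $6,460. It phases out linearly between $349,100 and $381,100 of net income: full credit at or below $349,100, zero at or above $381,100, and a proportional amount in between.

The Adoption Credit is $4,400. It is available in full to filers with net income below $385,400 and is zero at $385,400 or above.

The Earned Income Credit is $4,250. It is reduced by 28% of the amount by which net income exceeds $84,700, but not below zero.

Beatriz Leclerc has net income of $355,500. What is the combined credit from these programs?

$9,568

Veteran's Credit: $355,500 is $6,400 into a $32,000 phase-out range, leaving 25,600/32,000 of the credit: $6,460 × 25,600/32,000 = $5,168.
Adoption Credit: $355,500 is below the $385,400 cutoff, so the full $4,400 applies.
Earned Income Credit: 28% of the $270,800 excess over $84,700 is $75,824 ≥ base, so the credit is $0.
Total: $5,168 + $4,400 + $0 = $9,568.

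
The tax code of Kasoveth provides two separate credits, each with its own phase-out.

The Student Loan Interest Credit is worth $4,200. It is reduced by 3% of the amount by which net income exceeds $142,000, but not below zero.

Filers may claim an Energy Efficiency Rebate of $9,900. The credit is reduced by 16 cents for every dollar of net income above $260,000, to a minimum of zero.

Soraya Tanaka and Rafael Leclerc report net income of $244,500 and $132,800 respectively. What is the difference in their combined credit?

$3,075

Soraya ($244,500): Student Loan Interest Credit: 3% of the $102,500 excess over $142,000 is $3,075; credit = $4,200 − $3,075 = $1,125. Energy Efficiency Rebate: $244,500 is at or below the $260,000 threshold, so the full $9,900 applies. total $1,125 + $9,900 = $11,025
Rafael ($132,800): Student Loan Interest Credit: $132,800 is at or below the $142,000 threshold, so the full $4,200 applies. Energy Efficiency Rebate: $132,800 is at or below the $260,000 threshold, so the full $9,900 applies. total $4,200 + $9,900 = $14,100
Difference: |$11,025 − $14,100| = $3,075.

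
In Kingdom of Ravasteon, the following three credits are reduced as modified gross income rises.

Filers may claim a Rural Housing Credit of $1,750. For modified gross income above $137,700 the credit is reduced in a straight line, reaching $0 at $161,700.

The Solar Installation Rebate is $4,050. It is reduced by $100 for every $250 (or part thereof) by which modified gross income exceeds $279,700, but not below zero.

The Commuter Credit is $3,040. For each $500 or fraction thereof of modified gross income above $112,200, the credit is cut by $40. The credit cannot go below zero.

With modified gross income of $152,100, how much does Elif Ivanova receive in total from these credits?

Rural Housing Credit: $152,100 is $14,400 into a $24,000 phase-out range, leaving 9,600/24,000 of the credit: $1,750 × 9,600/24,000 = $700.
Solar Installation Rebate: $152,100 is at or below the $279,700 threshold, so the full $4,050 applies.
Commuter Credit: income exceeds $112,200 by $39,900 → 80 increments × $40 = $3,200 ≥ base, so the credit is $0.
Total: $700 + $4,050 + $0 = $4,750.

$4,750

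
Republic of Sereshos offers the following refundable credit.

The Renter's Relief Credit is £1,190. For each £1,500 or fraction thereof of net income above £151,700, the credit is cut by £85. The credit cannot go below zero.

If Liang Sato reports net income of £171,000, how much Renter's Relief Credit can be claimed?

£85

Renter's Relief Credit: income exceeds £151,700 by £19,300, which is 13 full-or-partial £1,500 increments; reduction = 13 × £85 = £1,105, leaving £85.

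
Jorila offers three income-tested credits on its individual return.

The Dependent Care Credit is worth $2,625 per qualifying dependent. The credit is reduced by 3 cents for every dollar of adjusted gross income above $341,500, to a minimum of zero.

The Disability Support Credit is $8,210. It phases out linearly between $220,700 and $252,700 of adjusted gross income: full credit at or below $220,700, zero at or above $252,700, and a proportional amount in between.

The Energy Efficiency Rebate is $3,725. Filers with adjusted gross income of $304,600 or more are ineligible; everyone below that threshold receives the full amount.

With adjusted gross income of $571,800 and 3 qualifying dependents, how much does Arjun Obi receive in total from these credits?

$966

Dependent Care Credit: base = 3 × $2,625 = $7,875. 3% of the $230,300 excess over $341,500 is $6,909; credit = $7,875 − $6,909 = $966.
Disability Support Credit: $571,800 is at or above $252,700, so the credit is $0.
Energy Efficiency Rebate: $571,800 meets or exceeds the $304,600 cutoff, so the credit is $0.
Total: $966 + $0 + $0 = $966.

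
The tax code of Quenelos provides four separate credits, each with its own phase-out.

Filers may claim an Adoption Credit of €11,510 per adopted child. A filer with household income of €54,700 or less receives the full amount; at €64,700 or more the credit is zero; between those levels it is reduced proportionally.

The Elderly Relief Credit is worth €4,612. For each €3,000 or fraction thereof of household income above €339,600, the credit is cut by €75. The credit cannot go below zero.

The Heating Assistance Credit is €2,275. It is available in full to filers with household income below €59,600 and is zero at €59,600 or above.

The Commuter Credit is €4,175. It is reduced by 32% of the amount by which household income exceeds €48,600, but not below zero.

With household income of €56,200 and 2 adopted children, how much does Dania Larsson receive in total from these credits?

Adoption Credit: base = 2 × €11,510 = €23,020. €56,200 is €1,500 into a €10,000 phase-out range, leaving 8,500/10,000 of the credit: €23,020 × 8,500/10,000 = €19,567.
Elderly Relief Credit: €56,200 is at or below the €339,600 threshold, so the full €4,612 applies.
Heating Assistance Credit: €56,200 is below the €59,600 cutoff, so the full €2,275 applies.
Commuter Credit: 32% of the €7,600 excess over €48,600 is €2,432; credit = €4,175 − €2,432 = €1,743.
Total: €19,567 + €4,612 + €2,275 + €1,743 = €28,197.

€28,197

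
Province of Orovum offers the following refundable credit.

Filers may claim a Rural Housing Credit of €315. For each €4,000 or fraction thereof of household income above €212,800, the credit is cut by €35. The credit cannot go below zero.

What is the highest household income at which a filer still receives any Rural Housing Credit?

After 8 increments the reduction is 8 × €35 = €280, leaving €35; one more increment wipes it out. Increment 8 ends at excess 8 × €4,000 = €32,000, so the highest qualifying income is €212,800 + €32,000 = €244,800.

€244,800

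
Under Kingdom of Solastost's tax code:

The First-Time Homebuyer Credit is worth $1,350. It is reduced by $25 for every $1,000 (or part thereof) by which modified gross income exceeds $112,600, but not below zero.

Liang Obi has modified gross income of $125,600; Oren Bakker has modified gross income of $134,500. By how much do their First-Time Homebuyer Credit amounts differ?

Liang ($125,600): First-Time Homebuyer Credit: income exceeds $112,600 by $13,000, which is 13 full-or-partial $1,000 increments; reduction = 13 × $25 = $325, leaving $1,025.
Oren ($134,500): First-Time Homebuyer Credit: income exceeds $112,600 by $21,900, which is 22 full-or-partial $1,000 increments; reduction = 22 × $25 = $550, leaving $800.
Difference: |$1,025 − $800| = $225.

$225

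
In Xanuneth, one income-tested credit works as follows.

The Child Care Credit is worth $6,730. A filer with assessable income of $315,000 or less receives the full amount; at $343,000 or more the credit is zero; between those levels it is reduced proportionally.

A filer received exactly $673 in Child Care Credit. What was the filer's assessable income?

$673 is 673/6,730 of the full $6,730, so 6,057/6,730 of the $28,000 range has been used: income = $315,000 + $28,000 × 6,057/6,730 = $340,200.

$340,200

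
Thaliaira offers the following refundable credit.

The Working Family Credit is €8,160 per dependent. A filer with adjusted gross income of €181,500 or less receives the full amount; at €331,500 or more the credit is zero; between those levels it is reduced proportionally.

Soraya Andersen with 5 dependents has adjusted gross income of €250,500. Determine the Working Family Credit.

Working Family Credit: base = 5 × €8,160 = €40,800. €250,500 is €69,000 into a €150,000 phase-out range, leaving 81,000/150,000 of the credit: €40,800 × 81,000/150,000 = €22,032.

€22,032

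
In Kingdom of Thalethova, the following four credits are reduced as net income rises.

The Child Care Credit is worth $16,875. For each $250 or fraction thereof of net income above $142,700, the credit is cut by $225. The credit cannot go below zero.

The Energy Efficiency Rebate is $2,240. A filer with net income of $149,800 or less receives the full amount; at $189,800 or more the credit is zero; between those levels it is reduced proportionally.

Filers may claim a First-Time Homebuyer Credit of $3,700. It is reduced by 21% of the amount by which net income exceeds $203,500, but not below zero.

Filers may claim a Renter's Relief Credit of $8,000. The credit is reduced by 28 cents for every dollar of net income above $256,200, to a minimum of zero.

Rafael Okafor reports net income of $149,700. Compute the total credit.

Child Care Credit: income exceeds $142,700 by $7,000, which is 28 full-or-partial $250 increments; reduction = 28 × $225 = $6,300, leaving $10,575.
Energy Efficiency Rebate: $149,700 is at or below the $149,800 threshold, so the full $2,240 applies.
First-Time Homebuyer Credit: $149,700 is at or below the $203,500 threshold, so the full $3,700 applies.
Renter's Relief Credit: $149,700 is at or below the $256,200 threshold, so the full $8,000 applies.
Total: $10,575 + $2,240 + $3,700 + $8,000 = $24,515.

$24,515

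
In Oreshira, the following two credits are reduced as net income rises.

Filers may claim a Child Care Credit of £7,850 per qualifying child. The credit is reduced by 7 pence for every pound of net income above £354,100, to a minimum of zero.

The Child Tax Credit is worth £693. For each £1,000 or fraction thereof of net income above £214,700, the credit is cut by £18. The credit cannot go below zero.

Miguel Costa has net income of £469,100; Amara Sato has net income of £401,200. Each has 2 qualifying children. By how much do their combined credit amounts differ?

Miguel (£469,100): Child Care Credit: base = 2 × £7,850 = £15,700. 7% of the £115,000 excess over £354,100 is £8,050; credit = £15,700 − £8,050 = £7,650. Child Tax Credit: income exceeds £214,700 by £254,400 → 255 increments × £18 = £4,590 ≥ base, so the credit is £0. total £7,650 + £0 = £7,650
Amara (£401,200): Child Care Credit: base = 2 × £7,850 = £15,700. 7% of the £47,100 excess over £354,100 is £3,297; credit = £15,700 − £3,297 = £12,403. Child Tax Credit: income exceeds £214,700 by £186,500 → 187 increments × £18 = £3,366 ≥ base, so the credit is £0. total £12,403 + £0 = £12,403
Difference: |£7,650 − £12,403| = £4,753.

£4,753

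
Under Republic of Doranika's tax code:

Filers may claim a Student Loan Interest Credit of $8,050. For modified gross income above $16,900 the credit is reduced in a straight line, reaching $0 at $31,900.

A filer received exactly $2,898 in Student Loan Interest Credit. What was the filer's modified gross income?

$2,898 is 2,898/8,050 of the full $8,050, so 5,152/8,050 of the $15,000 range has been used: income = $16,900 + $15,000 × 5,152/8,050 = $26,500.

$26,500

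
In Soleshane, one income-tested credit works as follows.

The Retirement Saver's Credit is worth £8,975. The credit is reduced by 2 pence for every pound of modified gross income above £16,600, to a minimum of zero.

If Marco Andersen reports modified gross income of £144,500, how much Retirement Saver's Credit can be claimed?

Retirement Saver's Credit: 2% of the £127,900 excess over £16,600 is £2,558; credit = £8,975 − £2,558 = £6,417.

£6,417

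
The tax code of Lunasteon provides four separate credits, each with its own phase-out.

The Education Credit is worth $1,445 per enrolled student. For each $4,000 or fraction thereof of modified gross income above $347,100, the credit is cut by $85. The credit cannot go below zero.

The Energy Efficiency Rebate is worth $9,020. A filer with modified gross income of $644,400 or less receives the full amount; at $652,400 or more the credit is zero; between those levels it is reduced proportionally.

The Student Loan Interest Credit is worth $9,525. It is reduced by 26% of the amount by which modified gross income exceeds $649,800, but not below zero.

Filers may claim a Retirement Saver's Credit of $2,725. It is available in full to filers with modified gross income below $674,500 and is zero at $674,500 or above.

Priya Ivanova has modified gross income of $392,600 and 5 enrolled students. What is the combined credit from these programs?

Education Credit: base = 5 × $1,445 = $7,225. income exceeds $347,100 by $45,500, which is 12 full-or-partial $4,000 increments; reduction = 12 × $85 = $1,020, leaving $6,205.
Energy Efficiency Rebate: $392,600 is at or below the $644,400 threshold, so the full $9,020 applies.
Student Loan Interest Credit: $392,600 is at or below the $649,800 threshold, so the full $9,525 applies.
Retirement Saver's Credit: $392,600 is below the $674,500 cutoff, so the full $2,725 applies.
Total: $6,205 + $9,020 + $9,525 + $2,725 = $27,475.

$27,475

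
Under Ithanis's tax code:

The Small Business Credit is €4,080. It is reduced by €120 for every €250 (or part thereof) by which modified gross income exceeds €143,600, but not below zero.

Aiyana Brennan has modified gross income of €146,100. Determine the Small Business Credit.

Small Business Credit: income exceeds €143,600 by €2,500, which is 10 full-or-partial €250 increments; reduction = 10 × €120 = €1,200, leaving €2,880.

€2,880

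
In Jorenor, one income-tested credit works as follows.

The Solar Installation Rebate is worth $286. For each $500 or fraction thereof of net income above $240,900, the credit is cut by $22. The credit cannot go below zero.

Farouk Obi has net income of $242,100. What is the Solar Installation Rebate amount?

$220

Solar Installation Rebate: income exceeds $240,900 by $1,200, which is 3 full-or-partial $500 increments; reduction = 3 × $22 = $66, leaving $220.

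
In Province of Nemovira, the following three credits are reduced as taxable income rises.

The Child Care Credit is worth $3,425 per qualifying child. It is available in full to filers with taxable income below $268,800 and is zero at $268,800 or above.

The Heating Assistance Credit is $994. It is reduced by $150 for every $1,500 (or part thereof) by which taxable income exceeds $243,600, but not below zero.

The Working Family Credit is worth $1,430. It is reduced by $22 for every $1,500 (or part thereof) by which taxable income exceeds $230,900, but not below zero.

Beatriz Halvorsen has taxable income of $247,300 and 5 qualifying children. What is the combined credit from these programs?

Child Care Credit: base = 5 × $3,425 = $17,125. $247,300 is below the $268,800 cutoff, so the full $17,125 applies.
Heating Assistance Credit: income exceeds $243,600 by $3,700, which is 3 full-or-partial $1,500 increments; reduction = 3 × $150 = $450, leaving $544.
Working Family Credit: income exceeds $230,900 by $16,400, which is 11 full-or-partial $1,500 increments; reduction = 11 × $22 = $242, leaving $1,188.
Total: $17,125 + $544 + $1,188 = $18,857.

$18,857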